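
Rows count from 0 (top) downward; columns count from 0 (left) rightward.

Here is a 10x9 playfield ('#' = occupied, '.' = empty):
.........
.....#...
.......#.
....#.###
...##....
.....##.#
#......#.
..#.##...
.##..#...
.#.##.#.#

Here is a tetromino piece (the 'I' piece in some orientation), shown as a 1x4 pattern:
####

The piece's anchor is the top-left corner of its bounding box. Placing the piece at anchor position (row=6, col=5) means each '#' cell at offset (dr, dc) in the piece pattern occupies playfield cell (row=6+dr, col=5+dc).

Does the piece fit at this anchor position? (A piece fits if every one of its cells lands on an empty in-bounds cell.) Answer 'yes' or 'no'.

Check each piece cell at anchor (6, 5):
  offset (0,0) -> (6,5): empty -> OK
  offset (0,1) -> (6,6): empty -> OK
  offset (0,2) -> (6,7): occupied ('#') -> FAIL
  offset (0,3) -> (6,8): empty -> OK
All cells valid: no

Answer: no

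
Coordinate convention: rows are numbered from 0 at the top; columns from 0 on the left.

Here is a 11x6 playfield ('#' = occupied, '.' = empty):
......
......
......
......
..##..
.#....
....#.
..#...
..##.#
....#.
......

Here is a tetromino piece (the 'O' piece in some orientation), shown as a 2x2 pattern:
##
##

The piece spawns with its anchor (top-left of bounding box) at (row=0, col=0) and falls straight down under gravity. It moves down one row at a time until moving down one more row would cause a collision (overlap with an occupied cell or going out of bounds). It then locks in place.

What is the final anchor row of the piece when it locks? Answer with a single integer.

Answer: 3

Derivation:
Spawn at (row=0, col=0). Try each row:
  row 0: fits
  row 1: fits
  row 2: fits
  row 3: fits
  row 4: blocked -> lock at row 3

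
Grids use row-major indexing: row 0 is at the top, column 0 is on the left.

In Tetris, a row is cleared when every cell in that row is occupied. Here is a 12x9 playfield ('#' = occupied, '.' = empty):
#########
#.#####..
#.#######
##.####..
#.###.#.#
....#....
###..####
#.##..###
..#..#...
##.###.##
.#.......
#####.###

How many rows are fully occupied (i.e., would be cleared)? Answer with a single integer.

Check each row:
  row 0: 0 empty cells -> FULL (clear)
  row 1: 3 empty cells -> not full
  row 2: 1 empty cell -> not full
  row 3: 3 empty cells -> not full
  row 4: 3 empty cells -> not full
  row 5: 8 empty cells -> not full
  row 6: 2 empty cells -> not full
  row 7: 3 empty cells -> not full
  row 8: 7 empty cells -> not full
  row 9: 2 empty cells -> not full
  row 10: 8 empty cells -> not full
  row 11: 1 empty cell -> not full
Total rows cleared: 1

Answer: 1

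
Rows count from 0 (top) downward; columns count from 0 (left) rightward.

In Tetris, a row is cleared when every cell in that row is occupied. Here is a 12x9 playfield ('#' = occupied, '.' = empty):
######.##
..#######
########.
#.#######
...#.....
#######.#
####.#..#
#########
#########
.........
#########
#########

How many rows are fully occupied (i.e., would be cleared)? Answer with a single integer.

Answer: 4

Derivation:
Check each row:
  row 0: 1 empty cell -> not full
  row 1: 2 empty cells -> not full
  row 2: 1 empty cell -> not full
  row 3: 1 empty cell -> not full
  row 4: 8 empty cells -> not full
  row 5: 1 empty cell -> not full
  row 6: 3 empty cells -> not full
  row 7: 0 empty cells -> FULL (clear)
  row 8: 0 empty cells -> FULL (clear)
  row 9: 9 empty cells -> not full
  row 10: 0 empty cells -> FULL (clear)
  row 11: 0 empty cells -> FULL (clear)
Total rows cleared: 4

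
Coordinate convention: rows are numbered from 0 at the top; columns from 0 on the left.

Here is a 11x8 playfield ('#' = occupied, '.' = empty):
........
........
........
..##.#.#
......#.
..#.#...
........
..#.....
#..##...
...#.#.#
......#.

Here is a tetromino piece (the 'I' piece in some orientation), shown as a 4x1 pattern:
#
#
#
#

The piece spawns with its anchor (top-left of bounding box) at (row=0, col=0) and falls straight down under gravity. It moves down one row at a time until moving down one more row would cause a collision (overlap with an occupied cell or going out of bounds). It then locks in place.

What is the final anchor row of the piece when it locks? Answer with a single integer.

Spawn at (row=0, col=0). Try each row:
  row 0: fits
  row 1: fits
  row 2: fits
  row 3: fits
  row 4: fits
  row 5: blocked -> lock at row 4

Answer: 4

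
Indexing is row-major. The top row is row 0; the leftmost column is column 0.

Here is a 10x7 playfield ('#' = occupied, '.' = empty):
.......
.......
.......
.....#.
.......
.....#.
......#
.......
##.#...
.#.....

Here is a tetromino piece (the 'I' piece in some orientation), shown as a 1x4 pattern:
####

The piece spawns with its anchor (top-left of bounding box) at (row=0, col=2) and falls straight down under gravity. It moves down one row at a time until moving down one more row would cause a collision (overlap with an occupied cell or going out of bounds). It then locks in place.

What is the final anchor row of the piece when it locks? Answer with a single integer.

Answer: 2

Derivation:
Spawn at (row=0, col=2). Try each row:
  row 0: fits
  row 1: fits
  row 2: fits
  row 3: blocked -> lock at row 2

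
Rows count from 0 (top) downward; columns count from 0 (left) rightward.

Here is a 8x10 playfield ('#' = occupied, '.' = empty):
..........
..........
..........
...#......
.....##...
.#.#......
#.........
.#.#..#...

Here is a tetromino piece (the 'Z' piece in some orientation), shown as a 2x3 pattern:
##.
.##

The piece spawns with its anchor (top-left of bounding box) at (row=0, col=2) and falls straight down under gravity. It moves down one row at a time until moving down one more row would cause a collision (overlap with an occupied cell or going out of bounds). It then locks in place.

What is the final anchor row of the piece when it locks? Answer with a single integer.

Spawn at (row=0, col=2). Try each row:
  row 0: fits
  row 1: fits
  row 2: blocked -> lock at row 1

Answer: 1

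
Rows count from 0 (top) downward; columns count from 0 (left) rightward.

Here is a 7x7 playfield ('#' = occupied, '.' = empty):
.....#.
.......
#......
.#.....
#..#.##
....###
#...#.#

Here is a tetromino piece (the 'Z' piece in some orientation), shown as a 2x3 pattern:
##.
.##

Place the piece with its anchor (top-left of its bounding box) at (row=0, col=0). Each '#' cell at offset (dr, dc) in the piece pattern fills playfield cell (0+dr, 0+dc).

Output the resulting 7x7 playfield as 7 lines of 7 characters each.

Fill (0+0,0+0) = (0,0)
Fill (0+0,0+1) = (0,1)
Fill (0+1,0+1) = (1,1)
Fill (0+1,0+2) = (1,2)

Answer: ##...#.
.##....
#......
.#.....
#..#.##
....###
#...#.#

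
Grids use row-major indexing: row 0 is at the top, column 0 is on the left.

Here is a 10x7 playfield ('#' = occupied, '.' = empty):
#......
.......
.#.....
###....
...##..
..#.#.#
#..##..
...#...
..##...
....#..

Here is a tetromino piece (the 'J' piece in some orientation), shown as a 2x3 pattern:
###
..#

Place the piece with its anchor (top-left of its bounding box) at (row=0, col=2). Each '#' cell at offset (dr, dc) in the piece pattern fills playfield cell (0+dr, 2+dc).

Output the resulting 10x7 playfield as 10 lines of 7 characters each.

Answer: #.###..
....#..
.#.....
###....
...##..
..#.#.#
#..##..
...#...
..##...
....#..

Derivation:
Fill (0+0,2+0) = (0,2)
Fill (0+0,2+1) = (0,3)
Fill (0+0,2+2) = (0,4)
Fill (0+1,2+2) = (1,4)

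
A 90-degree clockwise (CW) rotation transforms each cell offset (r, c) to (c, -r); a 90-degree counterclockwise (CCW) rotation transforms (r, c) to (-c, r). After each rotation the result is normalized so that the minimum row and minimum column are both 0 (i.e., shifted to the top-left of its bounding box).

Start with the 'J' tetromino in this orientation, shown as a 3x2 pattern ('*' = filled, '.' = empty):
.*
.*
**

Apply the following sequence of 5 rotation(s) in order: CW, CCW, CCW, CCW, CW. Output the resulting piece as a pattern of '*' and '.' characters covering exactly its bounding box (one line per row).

Start:
.*
.*
**
After rotation 1 (CW):
*..
***
After rotation 2 (CCW):
.*
.*
**
After rotation 3 (CCW):
***
..*
After rotation 4 (CCW):
**
*.
*.
After rotation 5 (CW):
***
..*

Answer: ***
..*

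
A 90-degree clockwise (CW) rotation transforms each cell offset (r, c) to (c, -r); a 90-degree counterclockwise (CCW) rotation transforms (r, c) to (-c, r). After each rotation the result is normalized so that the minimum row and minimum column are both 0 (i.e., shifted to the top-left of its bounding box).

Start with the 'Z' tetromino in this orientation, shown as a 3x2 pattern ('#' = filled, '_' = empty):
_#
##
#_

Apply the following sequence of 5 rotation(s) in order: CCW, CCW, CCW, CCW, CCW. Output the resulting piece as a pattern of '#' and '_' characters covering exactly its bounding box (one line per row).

Answer: ##_
_##

Derivation:
Start:
_#
##
#_
After rotation 1 (CCW):
##_
_##
After rotation 2 (CCW):
_#
##
#_
After rotation 3 (CCW):
##_
_##
After rotation 4 (CCW):
_#
##
#_
After rotation 5 (CCW):
##_
_##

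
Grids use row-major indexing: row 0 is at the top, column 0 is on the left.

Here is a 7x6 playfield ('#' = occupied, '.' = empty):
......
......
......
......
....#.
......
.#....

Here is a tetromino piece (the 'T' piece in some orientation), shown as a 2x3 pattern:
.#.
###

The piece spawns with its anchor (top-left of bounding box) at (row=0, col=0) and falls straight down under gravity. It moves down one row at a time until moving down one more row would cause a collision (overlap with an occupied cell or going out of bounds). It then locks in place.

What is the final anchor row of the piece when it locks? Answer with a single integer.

Answer: 4

Derivation:
Spawn at (row=0, col=0). Try each row:
  row 0: fits
  row 1: fits
  row 2: fits
  row 3: fits
  row 4: fits
  row 5: blocked -> lock at row 4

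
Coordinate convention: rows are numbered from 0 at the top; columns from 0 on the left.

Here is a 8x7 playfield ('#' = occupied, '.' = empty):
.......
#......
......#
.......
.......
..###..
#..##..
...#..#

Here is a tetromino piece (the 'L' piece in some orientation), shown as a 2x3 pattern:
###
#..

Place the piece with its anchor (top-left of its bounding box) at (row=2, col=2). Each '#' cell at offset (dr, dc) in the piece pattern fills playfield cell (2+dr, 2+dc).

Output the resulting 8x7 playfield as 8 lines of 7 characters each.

Answer: .......
#......
..###.#
..#....
.......
..###..
#..##..
...#..#

Derivation:
Fill (2+0,2+0) = (2,2)
Fill (2+0,2+1) = (2,3)
Fill (2+0,2+2) = (2,4)
Fill (2+1,2+0) = (3,2)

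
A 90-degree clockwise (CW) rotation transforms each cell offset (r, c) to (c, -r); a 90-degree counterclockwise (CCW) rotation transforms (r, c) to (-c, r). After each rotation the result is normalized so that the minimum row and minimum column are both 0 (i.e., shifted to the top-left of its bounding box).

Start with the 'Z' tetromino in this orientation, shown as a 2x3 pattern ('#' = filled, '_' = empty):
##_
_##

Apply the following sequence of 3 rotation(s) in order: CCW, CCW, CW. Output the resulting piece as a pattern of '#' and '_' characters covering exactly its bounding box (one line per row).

Answer: _#
##
#_

Derivation:
Start:
##_
_##
After rotation 1 (CCW):
_#
##
#_
After rotation 2 (CCW):
##_
_##
After rotation 3 (CW):
_#
##
#_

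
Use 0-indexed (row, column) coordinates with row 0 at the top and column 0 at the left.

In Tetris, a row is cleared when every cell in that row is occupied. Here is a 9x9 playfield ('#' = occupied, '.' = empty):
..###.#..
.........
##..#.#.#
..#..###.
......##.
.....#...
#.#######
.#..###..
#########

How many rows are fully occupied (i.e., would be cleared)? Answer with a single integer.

Answer: 1

Derivation:
Check each row:
  row 0: 5 empty cells -> not full
  row 1: 9 empty cells -> not full
  row 2: 4 empty cells -> not full
  row 3: 5 empty cells -> not full
  row 4: 7 empty cells -> not full
  row 5: 8 empty cells -> not full
  row 6: 1 empty cell -> not full
  row 7: 5 empty cells -> not full
  row 8: 0 empty cells -> FULL (clear)
Total rows cleared: 1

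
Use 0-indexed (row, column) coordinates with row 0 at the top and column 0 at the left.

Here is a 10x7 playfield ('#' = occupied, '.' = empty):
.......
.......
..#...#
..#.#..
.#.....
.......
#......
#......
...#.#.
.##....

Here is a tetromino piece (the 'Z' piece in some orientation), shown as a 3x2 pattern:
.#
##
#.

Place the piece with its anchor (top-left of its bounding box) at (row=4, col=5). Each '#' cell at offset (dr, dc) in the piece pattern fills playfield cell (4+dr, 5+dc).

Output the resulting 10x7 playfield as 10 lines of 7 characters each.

Answer: .......
.......
..#...#
..#.#..
.#....#
.....##
#....#.
#......
...#.#.
.##....

Derivation:
Fill (4+0,5+1) = (4,6)
Fill (4+1,5+0) = (5,5)
Fill (4+1,5+1) = (5,6)
Fill (4+2,5+0) = (6,5)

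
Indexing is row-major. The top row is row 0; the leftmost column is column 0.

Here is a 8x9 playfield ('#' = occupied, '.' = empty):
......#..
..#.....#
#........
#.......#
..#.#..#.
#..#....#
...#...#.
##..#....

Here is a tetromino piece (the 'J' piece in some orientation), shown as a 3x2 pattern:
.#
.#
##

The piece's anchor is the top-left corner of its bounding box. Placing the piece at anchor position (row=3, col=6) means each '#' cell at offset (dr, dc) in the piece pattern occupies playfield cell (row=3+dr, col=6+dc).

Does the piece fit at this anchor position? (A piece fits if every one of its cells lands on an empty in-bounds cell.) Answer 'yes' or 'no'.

Answer: no

Derivation:
Check each piece cell at anchor (3, 6):
  offset (0,1) -> (3,7): empty -> OK
  offset (1,1) -> (4,7): occupied ('#') -> FAIL
  offset (2,0) -> (5,6): empty -> OK
  offset (2,1) -> (5,7): empty -> OK
All cells valid: no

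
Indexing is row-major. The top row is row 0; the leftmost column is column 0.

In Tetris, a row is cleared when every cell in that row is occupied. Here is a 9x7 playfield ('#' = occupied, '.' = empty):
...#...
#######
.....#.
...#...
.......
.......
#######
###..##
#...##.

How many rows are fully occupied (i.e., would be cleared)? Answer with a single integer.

Answer: 2

Derivation:
Check each row:
  row 0: 6 empty cells -> not full
  row 1: 0 empty cells -> FULL (clear)
  row 2: 6 empty cells -> not full
  row 3: 6 empty cells -> not full
  row 4: 7 empty cells -> not full
  row 5: 7 empty cells -> not full
  row 6: 0 empty cells -> FULL (clear)
  row 7: 2 empty cells -> not full
  row 8: 4 empty cells -> not full
Total rows cleared: 2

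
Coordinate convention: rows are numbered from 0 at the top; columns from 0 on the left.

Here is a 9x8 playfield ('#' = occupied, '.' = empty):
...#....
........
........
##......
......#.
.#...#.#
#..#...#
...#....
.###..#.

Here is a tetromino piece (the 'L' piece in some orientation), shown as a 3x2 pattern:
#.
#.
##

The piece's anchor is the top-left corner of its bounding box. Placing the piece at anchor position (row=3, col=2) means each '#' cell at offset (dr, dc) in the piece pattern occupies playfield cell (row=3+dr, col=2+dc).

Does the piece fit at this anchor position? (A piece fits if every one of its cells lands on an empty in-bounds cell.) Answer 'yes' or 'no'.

Answer: yes

Derivation:
Check each piece cell at anchor (3, 2):
  offset (0,0) -> (3,2): empty -> OK
  offset (1,0) -> (4,2): empty -> OK
  offset (2,0) -> (5,2): empty -> OK
  offset (2,1) -> (5,3): empty -> OK
All cells valid: yes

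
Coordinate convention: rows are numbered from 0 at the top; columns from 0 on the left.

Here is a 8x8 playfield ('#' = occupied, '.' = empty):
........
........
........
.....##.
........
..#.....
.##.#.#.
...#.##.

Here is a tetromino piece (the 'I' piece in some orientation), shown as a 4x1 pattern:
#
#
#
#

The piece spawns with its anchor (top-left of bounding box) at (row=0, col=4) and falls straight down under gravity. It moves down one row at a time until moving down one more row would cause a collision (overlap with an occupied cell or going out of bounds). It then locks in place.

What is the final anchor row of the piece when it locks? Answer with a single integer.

Spawn at (row=0, col=4). Try each row:
  row 0: fits
  row 1: fits
  row 2: fits
  row 3: blocked -> lock at row 2

Answer: 2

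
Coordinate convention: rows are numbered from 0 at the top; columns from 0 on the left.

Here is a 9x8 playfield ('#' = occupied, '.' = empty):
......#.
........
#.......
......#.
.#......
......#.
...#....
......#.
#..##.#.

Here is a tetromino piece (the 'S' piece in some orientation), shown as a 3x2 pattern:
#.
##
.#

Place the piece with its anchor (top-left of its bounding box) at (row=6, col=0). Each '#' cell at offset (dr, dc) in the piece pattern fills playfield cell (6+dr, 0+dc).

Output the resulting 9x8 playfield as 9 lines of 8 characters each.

Answer: ......#.
........
#.......
......#.
.#......
......#.
#..#....
##....#.
##.##.#.

Derivation:
Fill (6+0,0+0) = (6,0)
Fill (6+1,0+0) = (7,0)
Fill (6+1,0+1) = (7,1)
Fill (6+2,0+1) = (8,1)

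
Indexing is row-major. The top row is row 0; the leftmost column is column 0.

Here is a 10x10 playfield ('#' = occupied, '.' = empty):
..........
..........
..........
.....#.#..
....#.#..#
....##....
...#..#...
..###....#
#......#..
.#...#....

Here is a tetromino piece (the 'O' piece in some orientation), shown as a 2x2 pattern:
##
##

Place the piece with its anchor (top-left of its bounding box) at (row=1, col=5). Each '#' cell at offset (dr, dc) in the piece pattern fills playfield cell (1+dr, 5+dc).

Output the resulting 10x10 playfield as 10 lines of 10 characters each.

Answer: ..........
.....##...
.....##...
.....#.#..
....#.#..#
....##....
...#..#...
..###....#
#......#..
.#...#....

Derivation:
Fill (1+0,5+0) = (1,5)
Fill (1+0,5+1) = (1,6)
Fill (1+1,5+0) = (2,5)
Fill (1+1,5+1) = (2,6)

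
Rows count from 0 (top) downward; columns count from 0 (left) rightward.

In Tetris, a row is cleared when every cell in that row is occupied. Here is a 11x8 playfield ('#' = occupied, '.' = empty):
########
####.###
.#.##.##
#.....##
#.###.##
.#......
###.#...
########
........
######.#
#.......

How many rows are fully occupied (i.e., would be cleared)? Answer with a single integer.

Check each row:
  row 0: 0 empty cells -> FULL (clear)
  row 1: 1 empty cell -> not full
  row 2: 3 empty cells -> not full
  row 3: 5 empty cells -> not full
  row 4: 2 empty cells -> not full
  row 5: 7 empty cells -> not full
  row 6: 4 empty cells -> not full
  row 7: 0 empty cells -> FULL (clear)
  row 8: 8 empty cells -> not full
  row 9: 1 empty cell -> not full
  row 10: 7 empty cells -> not full
Total rows cleared: 2

Answer: 2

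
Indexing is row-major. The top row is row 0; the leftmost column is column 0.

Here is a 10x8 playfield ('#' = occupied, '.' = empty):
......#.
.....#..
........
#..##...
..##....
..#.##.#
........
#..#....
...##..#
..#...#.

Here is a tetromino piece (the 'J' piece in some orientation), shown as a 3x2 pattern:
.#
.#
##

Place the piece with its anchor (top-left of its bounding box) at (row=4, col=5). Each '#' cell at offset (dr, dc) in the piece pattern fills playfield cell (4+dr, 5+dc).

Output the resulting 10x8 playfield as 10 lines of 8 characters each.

Answer: ......#.
.....#..
........
#..##...
..##..#.
..#.####
.....##.
#..#....
...##..#
..#...#.

Derivation:
Fill (4+0,5+1) = (4,6)
Fill (4+1,5+1) = (5,6)
Fill (4+2,5+0) = (6,5)
Fill (4+2,5+1) = (6,6)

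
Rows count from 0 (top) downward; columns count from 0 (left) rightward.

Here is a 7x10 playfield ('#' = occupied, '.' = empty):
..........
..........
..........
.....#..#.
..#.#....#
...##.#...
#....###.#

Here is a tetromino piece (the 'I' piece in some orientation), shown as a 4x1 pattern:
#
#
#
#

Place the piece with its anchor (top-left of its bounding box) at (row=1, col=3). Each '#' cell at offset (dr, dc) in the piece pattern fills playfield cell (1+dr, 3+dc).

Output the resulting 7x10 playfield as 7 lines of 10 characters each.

Answer: ..........
...#......
...#......
...#.#..#.
..###....#
...##.#...
#....###.#

Derivation:
Fill (1+0,3+0) = (1,3)
Fill (1+1,3+0) = (2,3)
Fill (1+2,3+0) = (3,3)
Fill (1+3,3+0) = (4,3)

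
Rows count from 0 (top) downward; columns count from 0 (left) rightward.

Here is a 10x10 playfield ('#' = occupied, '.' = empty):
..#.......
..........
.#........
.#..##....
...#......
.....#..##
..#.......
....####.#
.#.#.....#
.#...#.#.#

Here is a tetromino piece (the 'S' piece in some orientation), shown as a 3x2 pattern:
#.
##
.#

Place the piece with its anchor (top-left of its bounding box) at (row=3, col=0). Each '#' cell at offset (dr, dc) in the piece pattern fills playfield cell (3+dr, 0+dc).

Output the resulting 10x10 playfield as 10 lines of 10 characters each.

Fill (3+0,0+0) = (3,0)
Fill (3+1,0+0) = (4,0)
Fill (3+1,0+1) = (4,1)
Fill (3+2,0+1) = (5,1)

Answer: ..#.......
..........
.#........
##..##....
##.#......
.#...#..##
..#.......
....####.#
.#.#.....#
.#...#.#.#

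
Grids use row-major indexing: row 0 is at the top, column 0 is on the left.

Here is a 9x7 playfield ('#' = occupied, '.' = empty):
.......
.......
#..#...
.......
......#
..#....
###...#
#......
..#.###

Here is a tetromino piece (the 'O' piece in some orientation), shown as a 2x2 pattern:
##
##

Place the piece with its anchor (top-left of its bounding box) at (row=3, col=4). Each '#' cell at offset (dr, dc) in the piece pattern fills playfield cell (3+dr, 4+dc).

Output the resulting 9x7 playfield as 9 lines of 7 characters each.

Fill (3+0,4+0) = (3,4)
Fill (3+0,4+1) = (3,5)
Fill (3+1,4+0) = (4,4)
Fill (3+1,4+1) = (4,5)

Answer: .......
.......
#..#...
....##.
....###
..#....
###...#
#......
..#.###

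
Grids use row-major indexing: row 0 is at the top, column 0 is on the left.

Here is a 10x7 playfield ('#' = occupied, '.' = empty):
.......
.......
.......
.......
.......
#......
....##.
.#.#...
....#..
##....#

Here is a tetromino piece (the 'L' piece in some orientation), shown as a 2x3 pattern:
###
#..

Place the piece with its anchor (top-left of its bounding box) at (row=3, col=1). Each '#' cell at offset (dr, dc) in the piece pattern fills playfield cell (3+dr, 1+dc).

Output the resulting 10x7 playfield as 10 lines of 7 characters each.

Answer: .......
.......
.......
.###...
.#.....
#......
....##.
.#.#...
....#..
##....#

Derivation:
Fill (3+0,1+0) = (3,1)
Fill (3+0,1+1) = (3,2)
Fill (3+0,1+2) = (3,3)
Fill (3+1,1+0) = (4,1)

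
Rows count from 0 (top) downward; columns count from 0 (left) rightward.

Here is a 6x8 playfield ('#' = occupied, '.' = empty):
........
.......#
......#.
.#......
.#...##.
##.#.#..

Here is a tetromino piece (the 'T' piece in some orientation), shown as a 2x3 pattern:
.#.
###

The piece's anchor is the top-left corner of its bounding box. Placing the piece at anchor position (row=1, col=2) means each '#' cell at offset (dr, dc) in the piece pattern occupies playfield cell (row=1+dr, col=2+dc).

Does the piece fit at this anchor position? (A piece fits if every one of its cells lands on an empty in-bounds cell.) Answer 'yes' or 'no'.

Answer: yes

Derivation:
Check each piece cell at anchor (1, 2):
  offset (0,1) -> (1,3): empty -> OK
  offset (1,0) -> (2,2): empty -> OK
  offset (1,1) -> (2,3): empty -> OK
  offset (1,2) -> (2,4): empty -> OK
All cells valid: yes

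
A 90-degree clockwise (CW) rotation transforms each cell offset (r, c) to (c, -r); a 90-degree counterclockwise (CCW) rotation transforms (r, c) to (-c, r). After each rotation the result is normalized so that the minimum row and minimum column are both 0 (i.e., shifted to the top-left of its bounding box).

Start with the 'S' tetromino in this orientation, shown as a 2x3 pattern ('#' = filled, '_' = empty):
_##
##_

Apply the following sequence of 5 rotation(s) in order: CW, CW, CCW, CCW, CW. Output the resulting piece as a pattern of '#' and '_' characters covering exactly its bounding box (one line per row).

Start:
_##
##_
After rotation 1 (CW):
#_
##
_#
After rotation 2 (CW):
_##
##_
After rotation 3 (CCW):
#_
##
_#
After rotation 4 (CCW):
_##
##_
After rotation 5 (CW):
#_
##
_#

Answer: #_
##
_#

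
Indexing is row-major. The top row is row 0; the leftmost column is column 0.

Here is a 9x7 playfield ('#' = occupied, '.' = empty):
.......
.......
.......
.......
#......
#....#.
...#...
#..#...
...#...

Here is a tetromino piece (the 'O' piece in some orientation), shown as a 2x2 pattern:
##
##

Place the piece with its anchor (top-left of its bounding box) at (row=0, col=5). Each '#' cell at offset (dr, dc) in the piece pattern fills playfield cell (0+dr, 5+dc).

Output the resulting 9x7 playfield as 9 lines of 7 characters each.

Answer: .....##
.....##
.......
.......
#......
#....#.
...#...
#..#...
...#...

Derivation:
Fill (0+0,5+0) = (0,5)
Fill (0+0,5+1) = (0,6)
Fill (0+1,5+0) = (1,5)
Fill (0+1,5+1) = (1,6)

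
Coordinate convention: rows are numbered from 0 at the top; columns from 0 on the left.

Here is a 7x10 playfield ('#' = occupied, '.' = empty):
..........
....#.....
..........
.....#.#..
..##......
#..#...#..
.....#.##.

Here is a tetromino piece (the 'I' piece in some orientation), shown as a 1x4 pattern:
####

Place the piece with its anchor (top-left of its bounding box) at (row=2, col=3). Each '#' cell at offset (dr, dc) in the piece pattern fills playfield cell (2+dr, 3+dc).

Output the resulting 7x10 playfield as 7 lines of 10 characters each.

Answer: ..........
....#.....
...####...
.....#.#..
..##......
#..#...#..
.....#.##.

Derivation:
Fill (2+0,3+0) = (2,3)
Fill (2+0,3+1) = (2,4)
Fill (2+0,3+2) = (2,5)
Fill (2+0,3+3) = (2,6)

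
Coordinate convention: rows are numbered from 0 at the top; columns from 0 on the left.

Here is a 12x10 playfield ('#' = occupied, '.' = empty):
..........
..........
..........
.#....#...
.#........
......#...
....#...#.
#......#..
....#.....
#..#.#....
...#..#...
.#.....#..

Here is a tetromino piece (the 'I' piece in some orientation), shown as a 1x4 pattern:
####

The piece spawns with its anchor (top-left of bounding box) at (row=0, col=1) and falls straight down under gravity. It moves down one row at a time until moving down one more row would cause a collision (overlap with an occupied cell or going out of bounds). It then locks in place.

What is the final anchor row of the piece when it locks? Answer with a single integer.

Spawn at (row=0, col=1). Try each row:
  row 0: fits
  row 1: fits
  row 2: fits
  row 3: blocked -> lock at row 2

Answer: 2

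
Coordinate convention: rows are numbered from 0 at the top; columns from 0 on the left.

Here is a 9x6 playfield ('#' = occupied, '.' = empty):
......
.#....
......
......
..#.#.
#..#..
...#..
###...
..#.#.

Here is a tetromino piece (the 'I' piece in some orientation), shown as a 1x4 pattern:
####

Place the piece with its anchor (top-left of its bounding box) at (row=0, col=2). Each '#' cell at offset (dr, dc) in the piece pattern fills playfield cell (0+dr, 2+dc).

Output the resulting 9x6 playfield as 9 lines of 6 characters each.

Answer: ..####
.#....
......
......
..#.#.
#..#..
...#..
###...
..#.#.

Derivation:
Fill (0+0,2+0) = (0,2)
Fill (0+0,2+1) = (0,3)
Fill (0+0,2+2) = (0,4)
Fill (0+0,2+3) = (0,5)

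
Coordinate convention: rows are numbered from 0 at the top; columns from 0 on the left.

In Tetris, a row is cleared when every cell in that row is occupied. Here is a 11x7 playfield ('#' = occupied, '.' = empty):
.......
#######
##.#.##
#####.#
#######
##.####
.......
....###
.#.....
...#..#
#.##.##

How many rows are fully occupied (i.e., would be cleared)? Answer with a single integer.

Answer: 2

Derivation:
Check each row:
  row 0: 7 empty cells -> not full
  row 1: 0 empty cells -> FULL (clear)
  row 2: 2 empty cells -> not full
  row 3: 1 empty cell -> not full
  row 4: 0 empty cells -> FULL (clear)
  row 5: 1 empty cell -> not full
  row 6: 7 empty cells -> not full
  row 7: 4 empty cells -> not full
  row 8: 6 empty cells -> not full
  row 9: 5 empty cells -> not full
  row 10: 2 empty cells -> not full
Total rows cleared: 2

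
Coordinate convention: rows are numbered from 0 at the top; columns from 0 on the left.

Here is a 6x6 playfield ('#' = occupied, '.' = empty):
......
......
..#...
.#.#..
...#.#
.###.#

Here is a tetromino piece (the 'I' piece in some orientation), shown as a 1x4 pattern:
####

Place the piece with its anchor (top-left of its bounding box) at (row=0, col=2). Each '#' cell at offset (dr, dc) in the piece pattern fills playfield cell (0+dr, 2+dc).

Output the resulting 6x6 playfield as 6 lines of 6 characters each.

Fill (0+0,2+0) = (0,2)
Fill (0+0,2+1) = (0,3)
Fill (0+0,2+2) = (0,4)
Fill (0+0,2+3) = (0,5)

Answer: ..####
......
..#...
.#.#..
...#.#
.###.#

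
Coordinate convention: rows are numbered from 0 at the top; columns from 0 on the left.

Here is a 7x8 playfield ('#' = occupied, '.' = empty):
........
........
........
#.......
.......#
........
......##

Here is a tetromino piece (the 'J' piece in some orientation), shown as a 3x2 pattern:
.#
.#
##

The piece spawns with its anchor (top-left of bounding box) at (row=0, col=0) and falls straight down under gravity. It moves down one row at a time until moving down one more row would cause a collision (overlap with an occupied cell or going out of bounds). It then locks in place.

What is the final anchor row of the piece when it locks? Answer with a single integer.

Answer: 0

Derivation:
Spawn at (row=0, col=0). Try each row:
  row 0: fits
  row 1: blocked -> lock at row 0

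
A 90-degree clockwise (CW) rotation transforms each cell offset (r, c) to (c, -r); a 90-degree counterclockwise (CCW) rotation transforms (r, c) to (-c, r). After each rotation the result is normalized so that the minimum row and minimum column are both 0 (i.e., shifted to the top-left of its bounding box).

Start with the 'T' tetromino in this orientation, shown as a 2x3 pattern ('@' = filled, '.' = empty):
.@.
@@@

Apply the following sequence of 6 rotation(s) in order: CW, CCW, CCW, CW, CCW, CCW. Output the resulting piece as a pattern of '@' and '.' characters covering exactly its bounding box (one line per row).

Start:
.@.
@@@
After rotation 1 (CW):
@.
@@
@.
After rotation 2 (CCW):
.@.
@@@
After rotation 3 (CCW):
.@
@@
.@
After rotation 4 (CW):
.@.
@@@
After rotation 5 (CCW):
.@
@@
.@
After rotation 6 (CCW):
@@@
.@.

Answer: @@@
.@.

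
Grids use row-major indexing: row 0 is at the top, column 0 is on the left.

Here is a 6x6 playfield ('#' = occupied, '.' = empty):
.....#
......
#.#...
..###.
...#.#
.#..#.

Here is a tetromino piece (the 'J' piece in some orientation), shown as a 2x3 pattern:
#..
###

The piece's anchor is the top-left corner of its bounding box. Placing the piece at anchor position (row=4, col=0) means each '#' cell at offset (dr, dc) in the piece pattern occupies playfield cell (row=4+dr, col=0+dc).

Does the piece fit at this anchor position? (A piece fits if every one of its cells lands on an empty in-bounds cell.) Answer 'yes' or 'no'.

Check each piece cell at anchor (4, 0):
  offset (0,0) -> (4,0): empty -> OK
  offset (1,0) -> (5,0): empty -> OK
  offset (1,1) -> (5,1): occupied ('#') -> FAIL
  offset (1,2) -> (5,2): empty -> OK
All cells valid: no

Answer: no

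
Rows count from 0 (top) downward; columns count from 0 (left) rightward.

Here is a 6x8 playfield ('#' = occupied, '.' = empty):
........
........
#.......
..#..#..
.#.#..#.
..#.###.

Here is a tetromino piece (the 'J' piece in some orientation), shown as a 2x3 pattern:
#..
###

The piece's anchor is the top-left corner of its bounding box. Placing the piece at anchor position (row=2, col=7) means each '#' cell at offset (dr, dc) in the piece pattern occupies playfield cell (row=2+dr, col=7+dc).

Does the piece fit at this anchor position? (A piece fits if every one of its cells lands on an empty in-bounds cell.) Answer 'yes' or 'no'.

Check each piece cell at anchor (2, 7):
  offset (0,0) -> (2,7): empty -> OK
  offset (1,0) -> (3,7): empty -> OK
  offset (1,1) -> (3,8): out of bounds -> FAIL
  offset (1,2) -> (3,9): out of bounds -> FAIL
All cells valid: no

Answer: no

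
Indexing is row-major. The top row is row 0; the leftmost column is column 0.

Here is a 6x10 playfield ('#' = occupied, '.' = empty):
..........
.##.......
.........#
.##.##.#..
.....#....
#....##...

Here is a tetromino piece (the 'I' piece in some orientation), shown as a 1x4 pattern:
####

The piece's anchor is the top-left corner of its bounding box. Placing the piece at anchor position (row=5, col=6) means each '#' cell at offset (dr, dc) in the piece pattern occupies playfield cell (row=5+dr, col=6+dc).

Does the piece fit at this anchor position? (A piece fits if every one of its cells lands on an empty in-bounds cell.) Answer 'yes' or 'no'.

Check each piece cell at anchor (5, 6):
  offset (0,0) -> (5,6): occupied ('#') -> FAIL
  offset (0,1) -> (5,7): empty -> OK
  offset (0,2) -> (5,8): empty -> OK
  offset (0,3) -> (5,9): empty -> OK
All cells valid: no

Answer: no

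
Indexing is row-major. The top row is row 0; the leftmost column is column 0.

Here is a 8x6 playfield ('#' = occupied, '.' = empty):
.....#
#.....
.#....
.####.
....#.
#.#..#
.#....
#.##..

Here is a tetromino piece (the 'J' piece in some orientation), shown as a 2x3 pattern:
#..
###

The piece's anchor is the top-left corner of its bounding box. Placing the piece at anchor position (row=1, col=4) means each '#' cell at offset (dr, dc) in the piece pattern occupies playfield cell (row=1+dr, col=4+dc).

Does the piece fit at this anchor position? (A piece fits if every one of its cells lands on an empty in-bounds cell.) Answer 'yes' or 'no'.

Check each piece cell at anchor (1, 4):
  offset (0,0) -> (1,4): empty -> OK
  offset (1,0) -> (2,4): empty -> OK
  offset (1,1) -> (2,5): empty -> OK
  offset (1,2) -> (2,6): out of bounds -> FAIL
All cells valid: no

Answer: no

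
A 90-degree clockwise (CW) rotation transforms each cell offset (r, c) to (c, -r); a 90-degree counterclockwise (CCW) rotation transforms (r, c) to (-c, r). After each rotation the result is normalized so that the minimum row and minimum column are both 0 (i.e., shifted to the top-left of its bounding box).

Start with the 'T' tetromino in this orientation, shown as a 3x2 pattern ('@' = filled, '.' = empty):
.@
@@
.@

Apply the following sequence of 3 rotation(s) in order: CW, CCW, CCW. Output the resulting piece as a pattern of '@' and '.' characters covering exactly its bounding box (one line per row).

Start:
.@
@@
.@
After rotation 1 (CW):
.@.
@@@
After rotation 2 (CCW):
.@
@@
.@
After rotation 3 (CCW):
@@@
.@.

Answer: @@@
.@.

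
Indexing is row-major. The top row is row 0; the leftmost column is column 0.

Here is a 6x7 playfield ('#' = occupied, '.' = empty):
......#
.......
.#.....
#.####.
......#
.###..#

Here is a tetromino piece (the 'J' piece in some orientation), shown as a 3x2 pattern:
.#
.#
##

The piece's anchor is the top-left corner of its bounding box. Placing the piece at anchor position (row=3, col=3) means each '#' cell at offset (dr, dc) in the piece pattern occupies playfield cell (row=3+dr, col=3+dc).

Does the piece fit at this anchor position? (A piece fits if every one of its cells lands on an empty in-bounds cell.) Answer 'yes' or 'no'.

Check each piece cell at anchor (3, 3):
  offset (0,1) -> (3,4): occupied ('#') -> FAIL
  offset (1,1) -> (4,4): empty -> OK
  offset (2,0) -> (5,3): occupied ('#') -> FAIL
  offset (2,1) -> (5,4): empty -> OK
All cells valid: no

Answer: no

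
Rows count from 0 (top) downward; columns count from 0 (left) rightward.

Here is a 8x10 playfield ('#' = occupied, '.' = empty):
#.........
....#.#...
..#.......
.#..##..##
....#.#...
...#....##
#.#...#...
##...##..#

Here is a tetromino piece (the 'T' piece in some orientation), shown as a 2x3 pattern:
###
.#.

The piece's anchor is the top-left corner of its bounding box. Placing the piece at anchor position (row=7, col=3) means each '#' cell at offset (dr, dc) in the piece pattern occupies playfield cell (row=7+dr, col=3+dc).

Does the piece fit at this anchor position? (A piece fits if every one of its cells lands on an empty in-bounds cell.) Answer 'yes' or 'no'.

Answer: no

Derivation:
Check each piece cell at anchor (7, 3):
  offset (0,0) -> (7,3): empty -> OK
  offset (0,1) -> (7,4): empty -> OK
  offset (0,2) -> (7,5): occupied ('#') -> FAIL
  offset (1,1) -> (8,4): out of bounds -> FAIL
All cells valid: no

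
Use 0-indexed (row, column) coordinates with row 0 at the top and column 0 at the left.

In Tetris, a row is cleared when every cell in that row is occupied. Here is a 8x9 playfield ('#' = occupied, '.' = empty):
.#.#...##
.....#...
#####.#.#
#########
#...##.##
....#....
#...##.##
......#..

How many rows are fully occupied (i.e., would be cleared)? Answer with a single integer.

Answer: 1

Derivation:
Check each row:
  row 0: 5 empty cells -> not full
  row 1: 8 empty cells -> not full
  row 2: 2 empty cells -> not full
  row 3: 0 empty cells -> FULL (clear)
  row 4: 4 empty cells -> not full
  row 5: 8 empty cells -> not full
  row 6: 4 empty cells -> not full
  row 7: 8 empty cells -> not full
Total rows cleared: 1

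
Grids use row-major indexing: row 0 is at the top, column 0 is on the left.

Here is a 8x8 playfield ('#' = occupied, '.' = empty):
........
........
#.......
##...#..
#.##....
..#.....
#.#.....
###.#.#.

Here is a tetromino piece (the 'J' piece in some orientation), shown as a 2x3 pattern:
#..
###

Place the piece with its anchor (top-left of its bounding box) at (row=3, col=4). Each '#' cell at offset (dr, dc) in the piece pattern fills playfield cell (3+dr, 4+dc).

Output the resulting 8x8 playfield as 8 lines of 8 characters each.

Answer: ........
........
#.......
##..##..
#.#####.
..#.....
#.#.....
###.#.#.

Derivation:
Fill (3+0,4+0) = (3,4)
Fill (3+1,4+0) = (4,4)
Fill (3+1,4+1) = (4,5)
Fill (3+1,4+2) = (4,6)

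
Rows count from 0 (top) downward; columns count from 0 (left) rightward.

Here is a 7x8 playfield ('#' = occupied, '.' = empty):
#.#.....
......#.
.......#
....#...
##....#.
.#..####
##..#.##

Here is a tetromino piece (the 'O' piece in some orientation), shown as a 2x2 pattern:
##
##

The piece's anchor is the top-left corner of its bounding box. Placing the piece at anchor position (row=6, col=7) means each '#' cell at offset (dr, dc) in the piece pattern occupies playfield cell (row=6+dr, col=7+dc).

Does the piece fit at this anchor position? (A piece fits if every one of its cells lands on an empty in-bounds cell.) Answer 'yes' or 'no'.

Answer: no

Derivation:
Check each piece cell at anchor (6, 7):
  offset (0,0) -> (6,7): occupied ('#') -> FAIL
  offset (0,1) -> (6,8): out of bounds -> FAIL
  offset (1,0) -> (7,7): out of bounds -> FAIL
  offset (1,1) -> (7,8): out of bounds -> FAIL
All cells valid: no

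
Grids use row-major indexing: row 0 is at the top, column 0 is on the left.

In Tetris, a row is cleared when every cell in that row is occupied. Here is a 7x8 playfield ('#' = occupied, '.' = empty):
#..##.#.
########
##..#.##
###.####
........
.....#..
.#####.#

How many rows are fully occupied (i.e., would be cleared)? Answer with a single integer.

Answer: 1

Derivation:
Check each row:
  row 0: 4 empty cells -> not full
  row 1: 0 empty cells -> FULL (clear)
  row 2: 3 empty cells -> not full
  row 3: 1 empty cell -> not full
  row 4: 8 empty cells -> not full
  row 5: 7 empty cells -> not full
  row 6: 2 empty cells -> not full
Total rows cleared: 1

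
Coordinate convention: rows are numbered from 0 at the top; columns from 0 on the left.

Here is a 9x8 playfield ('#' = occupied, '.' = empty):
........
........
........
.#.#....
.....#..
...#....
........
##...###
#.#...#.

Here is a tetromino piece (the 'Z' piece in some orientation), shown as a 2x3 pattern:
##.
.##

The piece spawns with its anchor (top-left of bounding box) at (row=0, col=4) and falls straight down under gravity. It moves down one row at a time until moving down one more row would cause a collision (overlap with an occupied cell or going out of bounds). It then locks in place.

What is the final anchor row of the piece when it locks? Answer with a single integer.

Answer: 2

Derivation:
Spawn at (row=0, col=4). Try each row:
  row 0: fits
  row 1: fits
  row 2: fits
  row 3: blocked -> lock at row 2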